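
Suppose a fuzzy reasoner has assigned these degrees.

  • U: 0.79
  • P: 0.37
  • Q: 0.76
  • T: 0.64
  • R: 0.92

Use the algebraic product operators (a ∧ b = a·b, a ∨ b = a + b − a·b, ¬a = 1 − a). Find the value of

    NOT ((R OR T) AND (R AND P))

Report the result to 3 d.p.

0.669

R OR T = a + b − a·b on (0.9200, 0.6400) = 0.9712
R AND P = a·b on (0.9200, 0.3700) = 0.3404
(R OR T) AND (R AND P) = a·b on (0.9712, 0.3404) = 0.3306
NOT ((R OR T) AND (R AND P)) = 1 − 0.3306 = 0.6694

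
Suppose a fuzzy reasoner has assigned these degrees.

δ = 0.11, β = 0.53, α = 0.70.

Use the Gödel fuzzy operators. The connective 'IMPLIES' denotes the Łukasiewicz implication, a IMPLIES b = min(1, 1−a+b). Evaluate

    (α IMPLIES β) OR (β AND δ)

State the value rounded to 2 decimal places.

α IMPLIES β  [Łukasiewicz: min(1, 1−a+b)] with a=0.70, b=0.53 → 0.83
β AND δ = min(a, b) on (0.53, 0.11) = 0.11
(α IMPLIES β) OR (β AND δ) = max(a, b) on (0.83, 0.11) = 0.83

0.83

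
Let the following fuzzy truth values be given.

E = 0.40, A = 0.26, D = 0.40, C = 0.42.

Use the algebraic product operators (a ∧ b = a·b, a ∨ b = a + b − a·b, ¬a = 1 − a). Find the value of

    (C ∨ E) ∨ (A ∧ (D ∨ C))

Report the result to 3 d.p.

0.711

C ∨ E = a + b − a·b on (0.4200, 0.4000) = 0.6520
D ∨ C = a + b − a·b on (0.4000, 0.4200) = 0.6520
A ∧ (D ∨ C) = a·b on (0.2600, 0.6520) = 0.1695
(C ∨ E) ∨ (A ∧ (D ∨ C)) = a + b − a·b on (0.6520, 0.1695) = 0.7110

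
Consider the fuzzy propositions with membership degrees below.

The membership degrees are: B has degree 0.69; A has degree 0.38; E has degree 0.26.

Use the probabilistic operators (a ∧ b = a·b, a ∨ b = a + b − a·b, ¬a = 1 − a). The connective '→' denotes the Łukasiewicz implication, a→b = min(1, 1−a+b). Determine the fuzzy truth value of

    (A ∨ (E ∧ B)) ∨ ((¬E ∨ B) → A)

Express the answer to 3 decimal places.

0.726

E ∧ B = a·b on (0.2600, 0.6900) = 0.1794
A ∨ (E ∧ B) = a + b − a·b on (0.3800, 0.1794) = 0.4912
¬E = 1 − 0.2600 = 0.7400
¬E ∨ B = a + b − a·b on (0.7400, 0.6900) = 0.9194
(¬E ∨ B) → A  [Łukasiewicz: min(1, 1−a+b)] with a=0.9194, b=0.3800 → 0.4606
(A ∨ (E ∧ B)) ∨ ((¬E ∨ B) → A) = a + b − a·b on (0.4912, 0.4606) = 0.7256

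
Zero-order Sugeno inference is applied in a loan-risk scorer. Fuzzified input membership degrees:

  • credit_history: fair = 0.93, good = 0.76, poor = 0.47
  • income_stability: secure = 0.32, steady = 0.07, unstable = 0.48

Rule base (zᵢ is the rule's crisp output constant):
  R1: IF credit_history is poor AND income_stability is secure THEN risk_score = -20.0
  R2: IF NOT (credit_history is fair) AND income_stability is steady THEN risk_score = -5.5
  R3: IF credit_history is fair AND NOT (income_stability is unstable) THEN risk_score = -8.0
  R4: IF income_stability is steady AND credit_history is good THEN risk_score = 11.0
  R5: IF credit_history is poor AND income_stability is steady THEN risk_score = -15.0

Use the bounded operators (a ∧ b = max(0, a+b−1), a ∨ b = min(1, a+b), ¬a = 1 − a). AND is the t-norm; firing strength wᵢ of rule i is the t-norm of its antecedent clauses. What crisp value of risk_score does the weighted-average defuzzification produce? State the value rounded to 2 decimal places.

R1 (z=-20.0): poor=0.47, secure=0.32; AND[max(0, a+b−1)] → w = 0.00
R2 (z=-5.5): ¬fair=1−0.93=0.07, steady=0.07; AND[max(0, a+b−1)] → w = 0.00
R3 (z=-8.0): fair=0.93, ¬unstable=1−0.48=0.52; AND[max(0, a+b−1)] → w = 0.45
R4 (z=11.0): steady=0.07, good=0.76; AND[max(0, a+b−1)] → w = 0.00
R5 (z=-15.0): poor=0.47, steady=0.07; AND[max(0, a+b−1)] → w = 0.00
Weighted average = (0.00·-20.0 + 0.00·-5.5 + 0.45·-8.0 + 0.00·11.0 + 0.00·-15.0) / (0.00 + 0.00 + 0.45 + 0.00 + 0.00)
  = -3.6000 / 0.4500 = -8.00

-8.00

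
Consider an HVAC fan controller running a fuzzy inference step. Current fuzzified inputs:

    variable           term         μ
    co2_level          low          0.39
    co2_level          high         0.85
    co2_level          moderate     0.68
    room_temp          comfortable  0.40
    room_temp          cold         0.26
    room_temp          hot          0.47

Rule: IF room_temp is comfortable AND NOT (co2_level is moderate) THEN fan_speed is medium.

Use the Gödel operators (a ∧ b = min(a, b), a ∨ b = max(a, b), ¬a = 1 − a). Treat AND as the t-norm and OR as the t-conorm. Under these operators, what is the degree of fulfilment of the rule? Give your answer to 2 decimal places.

firing strength: comfortable=0.40, ¬moderate=1−0.68=0.32; AND[min(a, b)] → w = 0.32

0.32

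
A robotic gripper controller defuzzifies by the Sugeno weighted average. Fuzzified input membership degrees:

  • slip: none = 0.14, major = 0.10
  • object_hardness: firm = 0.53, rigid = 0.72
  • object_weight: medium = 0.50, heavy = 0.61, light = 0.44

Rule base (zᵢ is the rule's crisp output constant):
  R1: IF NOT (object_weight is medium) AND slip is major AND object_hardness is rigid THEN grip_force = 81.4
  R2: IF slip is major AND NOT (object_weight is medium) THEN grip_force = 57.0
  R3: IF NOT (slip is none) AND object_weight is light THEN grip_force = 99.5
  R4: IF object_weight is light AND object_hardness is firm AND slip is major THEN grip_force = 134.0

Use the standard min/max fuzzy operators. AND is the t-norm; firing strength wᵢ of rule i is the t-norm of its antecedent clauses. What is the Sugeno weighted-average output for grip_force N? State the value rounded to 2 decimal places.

95.97

R1 (z=81.4): ¬medium=1−0.50=0.50, major=0.10, rigid=0.72; AND[min(a, b)] → w = 0.10
R2 (z=57.0): major=0.10, ¬medium=1−0.50=0.50; AND[min(a, b)] → w = 0.10
R3 (z=99.5): ¬none=1−0.14=0.86, light=0.44; AND[min(a, b)] → w = 0.44
R4 (z=134.0): light=0.44, firm=0.53, major=0.10; AND[min(a, b)] → w = 0.10
Weighted average = (0.10·81.4 + 0.10·57.0 + 0.44·99.5 + 0.10·134.0) / (0.10 + 0.10 + 0.44 + 0.10)
  = 71.0200 / 0.7400 = 95.97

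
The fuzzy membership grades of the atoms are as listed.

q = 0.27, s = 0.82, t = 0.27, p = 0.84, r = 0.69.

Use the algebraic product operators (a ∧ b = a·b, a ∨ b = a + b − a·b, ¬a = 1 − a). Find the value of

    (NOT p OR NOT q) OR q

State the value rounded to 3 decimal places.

0.834

NOT p = 1 − 0.8400 = 0.1600
NOT q = 1 − 0.2700 = 0.7300
NOT p OR NOT q = a + b − a·b on (0.1600, 0.7300) = 0.7732
(NOT p OR NOT q) OR q = a + b − a·b on (0.7732, 0.2700) = 0.8344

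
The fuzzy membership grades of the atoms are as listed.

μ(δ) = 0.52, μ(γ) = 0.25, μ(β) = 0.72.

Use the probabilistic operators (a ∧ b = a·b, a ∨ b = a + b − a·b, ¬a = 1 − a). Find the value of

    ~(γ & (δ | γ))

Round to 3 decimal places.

δ | γ = a + b − a·b on (0.5200, 0.2500) = 0.6400
γ & (δ | γ) = a·b on (0.2500, 0.6400) = 0.1600
~(γ & (δ | γ)) = 1 − 0.1600 = 0.8400

0.840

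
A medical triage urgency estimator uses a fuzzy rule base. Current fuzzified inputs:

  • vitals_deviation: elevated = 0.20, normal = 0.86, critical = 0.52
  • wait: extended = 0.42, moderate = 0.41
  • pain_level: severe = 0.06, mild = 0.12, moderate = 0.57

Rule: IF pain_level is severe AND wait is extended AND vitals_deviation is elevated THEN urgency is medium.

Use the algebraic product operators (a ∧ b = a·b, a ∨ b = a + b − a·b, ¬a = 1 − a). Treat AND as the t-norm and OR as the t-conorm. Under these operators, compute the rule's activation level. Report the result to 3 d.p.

firing strength: severe=0.06, extended=0.42, elevated=0.20; AND[a·b] → w = 0.0050

0.005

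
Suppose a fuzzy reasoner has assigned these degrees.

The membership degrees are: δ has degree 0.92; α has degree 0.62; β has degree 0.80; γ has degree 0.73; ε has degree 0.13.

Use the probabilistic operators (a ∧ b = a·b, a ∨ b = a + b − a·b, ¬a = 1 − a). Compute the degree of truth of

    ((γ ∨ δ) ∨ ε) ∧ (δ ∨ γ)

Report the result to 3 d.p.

γ ∨ δ = a + b − a·b on (0.7300, 0.9200) = 0.9784
(γ ∨ δ) ∨ ε = a + b − a·b on (0.9784, 0.1300) = 0.9812
δ ∨ γ = a + b − a·b on (0.9200, 0.7300) = 0.9784
((γ ∨ δ) ∨ ε) ∧ (δ ∨ γ) = a·b on (0.9812, 0.9784) = 0.9600

0.960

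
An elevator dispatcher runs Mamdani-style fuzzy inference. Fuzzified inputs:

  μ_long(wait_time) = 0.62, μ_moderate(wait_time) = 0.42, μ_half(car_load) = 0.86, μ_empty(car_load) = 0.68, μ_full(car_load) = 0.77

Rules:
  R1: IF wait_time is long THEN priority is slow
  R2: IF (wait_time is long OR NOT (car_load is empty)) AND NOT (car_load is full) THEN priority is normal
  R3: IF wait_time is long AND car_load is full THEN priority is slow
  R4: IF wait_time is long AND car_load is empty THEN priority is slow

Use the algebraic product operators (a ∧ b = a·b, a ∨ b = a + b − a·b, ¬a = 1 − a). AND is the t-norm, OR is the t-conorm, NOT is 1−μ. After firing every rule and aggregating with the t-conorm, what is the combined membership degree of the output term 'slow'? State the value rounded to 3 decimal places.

0.885

R1: long=0.62 → w = 0.6200
R2: (long=0.62 OR ¬empty=1−0.68=0.32) = 0.7416; AND[a·b] with ¬full=1−0.77=0.23 → w = 0.1706
R3: long=0.62, full=0.77; AND[a·b] → w = 0.4774
R4: long=0.62, empty=0.68; AND[a·b] → w = 0.4216
Rules with consequent 'slow': {R1, R3, R4} → strengths 0.6200, 0.4774, 0.4216
Aggregate via t-conorm [a + b − a·b]: 0.8851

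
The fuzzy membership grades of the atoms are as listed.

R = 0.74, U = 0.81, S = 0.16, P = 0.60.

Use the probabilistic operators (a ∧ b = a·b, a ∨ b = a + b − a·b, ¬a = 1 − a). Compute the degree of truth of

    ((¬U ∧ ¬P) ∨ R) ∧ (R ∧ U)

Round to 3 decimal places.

¬U = 1 − 0.8100 = 0.1900
¬P = 1 − 0.6000 = 0.4000
¬U ∧ ¬P = a·b on (0.1900, 0.4000) = 0.0760
(¬U ∧ ¬P) ∨ R = a + b − a·b on (0.0760, 0.7400) = 0.7598
R ∧ U = a·b on (0.7400, 0.8100) = 0.5994
((¬U ∧ ¬P) ∨ R) ∧ (R ∧ U) = a·b on (0.7598, 0.5994) = 0.4554

0.455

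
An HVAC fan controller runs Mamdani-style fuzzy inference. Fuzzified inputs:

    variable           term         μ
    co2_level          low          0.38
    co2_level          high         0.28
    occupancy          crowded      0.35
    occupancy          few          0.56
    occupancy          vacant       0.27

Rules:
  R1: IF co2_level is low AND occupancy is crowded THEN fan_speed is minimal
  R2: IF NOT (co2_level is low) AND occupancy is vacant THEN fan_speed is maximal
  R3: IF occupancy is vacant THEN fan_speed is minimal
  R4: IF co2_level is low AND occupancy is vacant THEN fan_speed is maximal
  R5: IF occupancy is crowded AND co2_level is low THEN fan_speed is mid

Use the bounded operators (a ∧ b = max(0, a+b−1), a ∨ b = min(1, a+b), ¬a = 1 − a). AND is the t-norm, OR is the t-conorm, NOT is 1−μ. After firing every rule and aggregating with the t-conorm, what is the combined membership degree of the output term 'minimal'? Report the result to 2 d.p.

0.27

R1: low=0.38, crowded=0.35; AND[max(0, a+b−1)] → w = 0.00
R2: ¬low=1−0.38=0.62, vacant=0.27; AND[max(0, a+b−1)] → w = 0.00
R3: vacant=0.27 → w = 0.27
R4: low=0.38, vacant=0.27; AND[max(0, a+b−1)] → w = 0.00
R5: crowded=0.35, low=0.38; AND[max(0, a+b−1)] → w = 0.00
Rules with consequent 'minimal': {R1, R3} → strengths 0.00, 0.27
Aggregate via t-conorm [min(1, a+b)]: 0.27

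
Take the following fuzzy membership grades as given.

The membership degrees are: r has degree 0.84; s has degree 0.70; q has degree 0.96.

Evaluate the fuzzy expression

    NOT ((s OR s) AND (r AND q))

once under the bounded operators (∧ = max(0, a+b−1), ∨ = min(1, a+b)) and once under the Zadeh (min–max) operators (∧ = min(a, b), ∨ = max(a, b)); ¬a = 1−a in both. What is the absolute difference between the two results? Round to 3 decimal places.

0.100

Under bounded:
  s OR s = min(1, a+b) on (0.70, 0.70) = 1.00
  r AND q = max(0, a+b−1) on (0.84, 0.96) = 0.80
  (s OR s) AND (r AND q) = max(0, a+b−1) on (1.00, 0.80) = 0.80
  NOT ((s OR s) AND (r AND q)) = 1 − 0.80 = 0.20
  → value = 0.2000
Under Zadeh (min–max):
  s OR s = max(a, b) on (0.70, 0.70) = 0.70
  r AND q = min(a, b) on (0.84, 0.96) = 0.84
  (s OR s) AND (r AND q) = min(a, b) on (0.70, 0.84) = 0.70
  NOT ((s OR s) AND (r AND q)) = 1 − 0.70 = 0.30
  → value = 0.3000
|0.2000 − 0.3000| = 0.100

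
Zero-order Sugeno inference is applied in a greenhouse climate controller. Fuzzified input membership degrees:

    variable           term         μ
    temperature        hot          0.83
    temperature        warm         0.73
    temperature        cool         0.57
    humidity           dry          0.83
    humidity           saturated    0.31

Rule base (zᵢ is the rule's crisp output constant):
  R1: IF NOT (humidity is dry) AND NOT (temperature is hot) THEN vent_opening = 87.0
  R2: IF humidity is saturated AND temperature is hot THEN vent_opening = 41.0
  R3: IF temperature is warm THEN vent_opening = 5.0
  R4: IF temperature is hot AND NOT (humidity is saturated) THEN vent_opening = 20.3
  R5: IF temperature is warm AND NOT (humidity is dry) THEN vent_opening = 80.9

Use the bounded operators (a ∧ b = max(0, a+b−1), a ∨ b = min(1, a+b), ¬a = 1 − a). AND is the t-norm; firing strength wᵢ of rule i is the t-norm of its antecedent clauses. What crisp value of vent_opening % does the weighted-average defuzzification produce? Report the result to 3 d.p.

14.350

R1 (z=87.0): ¬dry=1−0.83=0.17, ¬hot=1−0.83=0.17; AND[max(0, a+b−1)] → w = 0.00
R2 (z=41.0): saturated=0.31, hot=0.83; AND[max(0, a+b−1)] → w = 0.14
R3 (z=5.0): warm=0.73 → w = 0.73
R4 (z=20.3): hot=0.83, ¬saturated=1−0.31=0.69; AND[max(0, a+b−1)] → w = 0.52
R5 (z=80.9): warm=0.73, ¬dry=1−0.83=0.17; AND[max(0, a+b−1)] → w = 0.00
Weighted average = (0.00·87.0 + 0.14·41.0 + 0.73·5.0 + 0.52·20.3 + 0.00·80.9) / (0.00 + 0.14 + 0.73 + 0.52 + 0.00)
  = 19.9460 / 1.3900 = 14.350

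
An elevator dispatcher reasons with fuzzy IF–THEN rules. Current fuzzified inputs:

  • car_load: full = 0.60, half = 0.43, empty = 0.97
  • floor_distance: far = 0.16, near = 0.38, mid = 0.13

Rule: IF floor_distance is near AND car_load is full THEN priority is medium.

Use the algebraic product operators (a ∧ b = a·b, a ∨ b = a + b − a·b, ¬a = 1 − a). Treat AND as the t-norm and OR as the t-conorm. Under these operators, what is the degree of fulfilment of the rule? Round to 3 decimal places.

firing strength: near=0.38, full=0.60; AND[a·b] → w = 0.2280

0.228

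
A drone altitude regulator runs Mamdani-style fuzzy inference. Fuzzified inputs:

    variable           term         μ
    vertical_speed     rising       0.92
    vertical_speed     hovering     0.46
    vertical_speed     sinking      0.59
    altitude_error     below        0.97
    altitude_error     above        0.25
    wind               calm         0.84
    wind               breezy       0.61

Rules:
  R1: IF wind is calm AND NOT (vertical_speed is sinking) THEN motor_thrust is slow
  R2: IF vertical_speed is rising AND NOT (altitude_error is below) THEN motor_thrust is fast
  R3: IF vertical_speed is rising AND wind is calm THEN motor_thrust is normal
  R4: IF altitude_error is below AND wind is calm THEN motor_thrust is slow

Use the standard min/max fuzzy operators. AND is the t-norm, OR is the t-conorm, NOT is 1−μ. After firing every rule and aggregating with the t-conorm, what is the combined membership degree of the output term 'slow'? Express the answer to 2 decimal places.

0.84

R1: calm=0.84, ¬sinking=1−0.59=0.41; AND[min(a, b)] → w = 0.41
R2: rising=0.92, ¬below=1−0.97=0.03; AND[min(a, b)] → w = 0.03
R3: rising=0.92, calm=0.84; AND[min(a, b)] → w = 0.84
R4: below=0.97, calm=0.84; AND[min(a, b)] → w = 0.84
Rules with consequent 'slow': {R1, R4} → strengths 0.41, 0.84
Aggregate via t-conorm [max(a, b)]: 0.84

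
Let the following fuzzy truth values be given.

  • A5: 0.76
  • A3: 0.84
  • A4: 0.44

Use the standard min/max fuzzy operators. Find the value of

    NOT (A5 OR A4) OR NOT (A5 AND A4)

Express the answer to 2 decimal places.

0.56

A5 OR A4 = max(a, b) on (0.76, 0.44) = 0.76
NOT (A5 OR A4) = 1 − 0.76 = 0.24
A5 AND A4 = min(a, b) on (0.76, 0.44) = 0.44
NOT (A5 AND A4) = 1 − 0.44 = 0.56
NOT (A5 OR A4) OR NOT (A5 AND A4) = max(a, b) on (0.24, 0.56) = 0.56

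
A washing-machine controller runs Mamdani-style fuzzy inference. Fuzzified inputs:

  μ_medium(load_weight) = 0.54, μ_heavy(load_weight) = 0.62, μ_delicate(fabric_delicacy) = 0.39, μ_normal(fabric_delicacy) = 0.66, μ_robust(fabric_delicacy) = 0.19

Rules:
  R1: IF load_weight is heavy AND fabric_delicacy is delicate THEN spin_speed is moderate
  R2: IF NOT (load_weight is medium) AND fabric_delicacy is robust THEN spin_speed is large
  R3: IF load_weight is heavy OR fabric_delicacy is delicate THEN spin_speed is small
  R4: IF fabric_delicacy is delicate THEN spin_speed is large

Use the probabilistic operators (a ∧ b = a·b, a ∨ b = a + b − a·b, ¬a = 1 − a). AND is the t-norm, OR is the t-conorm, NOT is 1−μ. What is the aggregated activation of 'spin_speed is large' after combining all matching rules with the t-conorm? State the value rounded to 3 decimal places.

R1: heavy=0.62, delicate=0.39; AND[a·b] → w = 0.2418
R2: ¬medium=1−0.54=0.46, robust=0.19; AND[a·b] → w = 0.0874
R3: heavy=0.62, delicate=0.39; OR[a + b − a·b] → w = 0.7682
R4: delicate=0.39 → w = 0.3900
Rules with consequent 'large': {R2, R4} → strengths 0.0874, 0.3900
Aggregate via t-conorm [a + b − a·b]: 0.4433

0.443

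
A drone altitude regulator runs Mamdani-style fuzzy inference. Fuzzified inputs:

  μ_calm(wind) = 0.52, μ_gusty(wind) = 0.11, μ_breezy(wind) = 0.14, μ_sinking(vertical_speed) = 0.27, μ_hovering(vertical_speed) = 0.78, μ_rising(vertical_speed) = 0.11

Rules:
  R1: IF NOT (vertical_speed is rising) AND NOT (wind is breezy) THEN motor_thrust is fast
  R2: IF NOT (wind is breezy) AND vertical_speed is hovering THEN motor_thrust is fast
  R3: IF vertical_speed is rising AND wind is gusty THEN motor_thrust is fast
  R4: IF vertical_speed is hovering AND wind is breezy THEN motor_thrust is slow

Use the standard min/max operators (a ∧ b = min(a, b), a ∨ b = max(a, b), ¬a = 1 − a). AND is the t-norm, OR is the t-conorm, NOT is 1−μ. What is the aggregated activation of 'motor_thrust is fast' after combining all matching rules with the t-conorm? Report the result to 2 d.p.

0.86

R1: ¬rising=1−0.11=0.89, ¬breezy=1−0.14=0.86; AND[min(a, b)] → w = 0.86
R2: ¬breezy=1−0.14=0.86, hovering=0.78; AND[min(a, b)] → w = 0.78
R3: rising=0.11, gusty=0.11; AND[min(a, b)] → w = 0.11
R4: hovering=0.78, breezy=0.14; AND[min(a, b)] → w = 0.14
Rules with consequent 'fast': {R1, R2, R3} → strengths 0.86, 0.78, 0.11
Aggregate via t-conorm [max(a, b)]: 0.86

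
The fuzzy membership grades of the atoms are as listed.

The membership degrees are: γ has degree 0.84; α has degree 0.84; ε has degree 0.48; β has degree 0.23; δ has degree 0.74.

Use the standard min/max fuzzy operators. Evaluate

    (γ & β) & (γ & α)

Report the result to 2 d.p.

0.23

γ & β = min(a, b) on (0.84, 0.23) = 0.23
γ & α = min(a, b) on (0.84, 0.84) = 0.84
(γ & β) & (γ & α) = min(a, b) on (0.23, 0.84) = 0.23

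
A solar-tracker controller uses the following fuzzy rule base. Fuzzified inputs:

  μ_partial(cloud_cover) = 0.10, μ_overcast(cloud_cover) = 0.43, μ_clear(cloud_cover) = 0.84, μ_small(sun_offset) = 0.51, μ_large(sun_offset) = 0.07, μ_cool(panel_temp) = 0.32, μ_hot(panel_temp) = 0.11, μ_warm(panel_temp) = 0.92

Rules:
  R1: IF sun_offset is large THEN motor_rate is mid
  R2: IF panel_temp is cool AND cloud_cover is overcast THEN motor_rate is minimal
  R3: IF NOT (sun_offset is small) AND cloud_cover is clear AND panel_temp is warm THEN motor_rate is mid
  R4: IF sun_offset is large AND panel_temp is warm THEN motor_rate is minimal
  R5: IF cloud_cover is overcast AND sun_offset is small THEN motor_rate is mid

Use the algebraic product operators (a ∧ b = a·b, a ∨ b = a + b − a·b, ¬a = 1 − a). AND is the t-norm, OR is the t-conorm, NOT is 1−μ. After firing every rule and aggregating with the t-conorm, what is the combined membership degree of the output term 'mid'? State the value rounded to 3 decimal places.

0.549

R1: large=0.07 → w = 0.0700
R2: cool=0.32, overcast=0.43; AND[a·b] → w = 0.1376
R3: ¬small=1−0.51=0.49, clear=0.84, warm=0.92; AND[a·b] → w = 0.3787
R4: large=0.07, warm=0.92; AND[a·b] → w = 0.0644
R5: overcast=0.43, small=0.51; AND[a·b] → w = 0.2193
Rules with consequent 'mid': {R1, R3, R5} → strengths 0.0700, 0.3787, 0.2193
Aggregate via t-conorm [a + b − a·b]: 0.5489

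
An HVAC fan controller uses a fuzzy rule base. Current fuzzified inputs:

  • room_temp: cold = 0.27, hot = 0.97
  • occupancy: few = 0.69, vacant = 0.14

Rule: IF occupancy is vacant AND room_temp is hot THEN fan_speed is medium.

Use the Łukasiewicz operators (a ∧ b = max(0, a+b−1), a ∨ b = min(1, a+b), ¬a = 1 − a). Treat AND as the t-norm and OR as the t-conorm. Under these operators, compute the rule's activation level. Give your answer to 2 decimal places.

firing strength: vacant=0.14, hot=0.97; AND[max(0, a+b−1)] → w = 0.11

0.11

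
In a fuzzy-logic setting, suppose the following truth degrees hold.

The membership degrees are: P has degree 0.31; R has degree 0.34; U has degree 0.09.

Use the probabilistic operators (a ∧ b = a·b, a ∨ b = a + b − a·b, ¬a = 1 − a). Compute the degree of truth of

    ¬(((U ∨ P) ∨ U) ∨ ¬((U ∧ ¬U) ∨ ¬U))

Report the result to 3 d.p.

U ∨ P = a + b − a·b on (0.0900, 0.3100) = 0.3721
(U ∨ P) ∨ U = a + b − a·b on (0.3721, 0.0900) = 0.4286
¬U = 1 − 0.0900 = 0.9100
U ∧ ¬U = a·b on (0.0900, 0.9100) = 0.0819
¬U = 1 − 0.0900 = 0.9100
(U ∧ ¬U) ∨ ¬U = a + b − a·b on (0.0819, 0.9100) = 0.9174
¬((U ∧ ¬U) ∨ ¬U) = 1 − 0.9174 = 0.0826
((U ∨ P) ∨ U) ∨ ¬((U ∧ ¬U) ∨ ¬U) = a + b − a·b on (0.4286, 0.0826) = 0.4758
¬(((U ∨ P) ∨ U) ∨ ¬((U ∧ ¬U) ∨ ¬U)) = 1 − 0.4758 = 0.5242

0.524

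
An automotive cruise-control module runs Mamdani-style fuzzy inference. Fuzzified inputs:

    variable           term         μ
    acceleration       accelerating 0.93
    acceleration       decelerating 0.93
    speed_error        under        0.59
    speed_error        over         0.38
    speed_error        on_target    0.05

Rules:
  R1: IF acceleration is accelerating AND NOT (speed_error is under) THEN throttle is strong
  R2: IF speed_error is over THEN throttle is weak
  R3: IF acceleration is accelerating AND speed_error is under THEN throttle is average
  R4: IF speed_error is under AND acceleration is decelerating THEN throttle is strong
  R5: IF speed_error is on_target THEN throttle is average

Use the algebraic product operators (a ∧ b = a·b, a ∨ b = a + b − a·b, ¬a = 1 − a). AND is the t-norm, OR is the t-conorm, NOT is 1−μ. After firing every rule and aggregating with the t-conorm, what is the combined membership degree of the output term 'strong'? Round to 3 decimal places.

0.721

R1: accelerating=0.93, ¬under=1−0.59=0.41; AND[a·b] → w = 0.3813
R2: over=0.38 → w = 0.3800
R3: accelerating=0.93, under=0.59; AND[a·b] → w = 0.5487
R4: under=0.59, decelerating=0.93; AND[a·b] → w = 0.5487
R5: on_target=0.05 → w = 0.0500
Rules with consequent 'strong': {R1, R4} → strengths 0.3813, 0.5487
Aggregate via t-conorm [a + b − a·b]: 0.7208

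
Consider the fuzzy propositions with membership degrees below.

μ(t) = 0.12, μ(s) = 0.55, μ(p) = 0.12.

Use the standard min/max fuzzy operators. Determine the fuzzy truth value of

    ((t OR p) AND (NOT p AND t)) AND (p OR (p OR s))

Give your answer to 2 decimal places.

t OR p = max(a, b) on (0.12, 0.12) = 0.12
NOT p = 1 − 0.12 = 0.88
NOT p AND t = min(a, b) on (0.88, 0.12) = 0.12
(t OR p) AND (NOT p AND t) = min(a, b) on (0.12, 0.12) = 0.12
p OR s = max(a, b) on (0.12, 0.55) = 0.55
p OR (p OR s) = max(a, b) on (0.12, 0.55) = 0.55
((t OR p) AND (NOT p AND t)) AND (p OR (p OR s)) = min(a, b) on (0.12, 0.55) = 0.12

0.12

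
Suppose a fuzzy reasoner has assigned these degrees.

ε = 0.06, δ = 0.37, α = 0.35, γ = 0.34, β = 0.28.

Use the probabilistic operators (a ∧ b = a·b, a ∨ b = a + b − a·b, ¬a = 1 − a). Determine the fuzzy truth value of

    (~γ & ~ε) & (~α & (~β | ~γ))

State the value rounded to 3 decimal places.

0.365

~γ = 1 − 0.3400 = 0.6600
~ε = 1 − 0.0600 = 0.9400
~γ & ~ε = a·b on (0.6600, 0.9400) = 0.6204
~α = 1 − 0.3500 = 0.6500
~β = 1 − 0.2800 = 0.7200
~γ = 1 − 0.3400 = 0.6600
~β | ~γ = a + b − a·b on (0.7200, 0.6600) = 0.9048
~α & (~β | ~γ) = a·b on (0.6500, 0.9048) = 0.5881
(~γ & ~ε) & (~α & (~β | ~γ)) = a·b on (0.6204, 0.5881) = 0.3649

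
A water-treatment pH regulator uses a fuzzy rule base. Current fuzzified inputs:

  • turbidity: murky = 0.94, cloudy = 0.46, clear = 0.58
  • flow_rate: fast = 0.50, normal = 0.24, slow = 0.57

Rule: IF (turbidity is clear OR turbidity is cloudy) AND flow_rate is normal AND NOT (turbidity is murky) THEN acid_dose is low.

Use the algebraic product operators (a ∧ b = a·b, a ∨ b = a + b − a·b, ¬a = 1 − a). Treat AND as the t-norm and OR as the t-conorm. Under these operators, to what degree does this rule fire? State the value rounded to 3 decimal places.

firing strength: (clear=0.58 OR cloudy=0.46) = 0.7732; AND[a·b] with normal=0.24, ¬murky=1−0.94=0.06 → w = 0.0111

0.011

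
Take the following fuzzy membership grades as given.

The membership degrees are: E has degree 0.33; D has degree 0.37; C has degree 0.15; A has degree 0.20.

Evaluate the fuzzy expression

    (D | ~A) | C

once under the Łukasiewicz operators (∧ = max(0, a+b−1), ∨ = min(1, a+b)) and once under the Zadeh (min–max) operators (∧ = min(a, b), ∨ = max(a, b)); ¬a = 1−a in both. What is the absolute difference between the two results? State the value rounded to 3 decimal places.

0.200

Under Łukasiewicz:
  ~A = 1 − 0.20 = 0.80
  D | ~A = min(1, a+b) on (0.37, 0.80) = 1.00
  (D | ~A) | C = min(1, a+b) on (1.00, 0.15) = 1.00
  → value = 1.0000
Under Zadeh (min–max):
  ~A = 1 − 0.20 = 0.80
  D | ~A = max(a, b) on (0.37, 0.80) = 0.80
  (D | ~A) | C = max(a, b) on (0.80, 0.15) = 0.80
  → value = 0.8000
|1.0000 − 0.8000| = 0.200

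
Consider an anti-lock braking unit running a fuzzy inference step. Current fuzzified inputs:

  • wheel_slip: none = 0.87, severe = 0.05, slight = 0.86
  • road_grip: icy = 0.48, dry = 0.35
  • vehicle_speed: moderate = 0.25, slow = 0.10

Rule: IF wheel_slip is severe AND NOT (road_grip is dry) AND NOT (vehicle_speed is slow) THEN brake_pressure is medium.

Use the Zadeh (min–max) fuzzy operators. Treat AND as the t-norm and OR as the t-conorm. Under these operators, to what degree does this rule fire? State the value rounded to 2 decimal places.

0.05

firing strength: severe=0.05, ¬dry=1−0.35=0.65, ¬slow=1−0.10=0.90; AND[min(a, b)] → w = 0.05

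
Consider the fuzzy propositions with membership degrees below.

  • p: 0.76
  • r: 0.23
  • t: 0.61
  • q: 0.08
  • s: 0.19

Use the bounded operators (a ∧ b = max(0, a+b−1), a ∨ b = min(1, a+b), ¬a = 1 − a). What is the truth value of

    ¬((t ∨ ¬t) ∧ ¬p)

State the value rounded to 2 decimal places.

0.76

¬t = 1 − 0.61 = 0.39
t ∨ ¬t = min(1, a+b) on (0.61, 0.39) = 1.00
¬p = 1 − 0.76 = 0.24
(t ∨ ¬t) ∧ ¬p = max(0, a+b−1) on (1.00, 0.24) = 0.24
¬((t ∨ ¬t) ∧ ¬p) = 1 − 0.24 = 0.76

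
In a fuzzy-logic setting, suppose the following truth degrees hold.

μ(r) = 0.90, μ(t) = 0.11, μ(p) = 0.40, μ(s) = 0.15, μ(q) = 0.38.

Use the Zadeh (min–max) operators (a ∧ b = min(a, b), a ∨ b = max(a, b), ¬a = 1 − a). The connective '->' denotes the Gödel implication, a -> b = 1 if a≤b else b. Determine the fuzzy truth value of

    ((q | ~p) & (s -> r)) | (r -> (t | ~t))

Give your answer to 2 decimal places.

~p = 1 − 0.40 = 0.60
q | ~p = max(a, b) on (0.38, 0.60) = 0.60
s -> r  [Gödel: 1 if a≤b else b] with a=0.15, b=0.90 → 1.00
(q | ~p) & (s -> r) = min(a, b) on (0.60, 1.00) = 0.60
~t = 1 − 0.11 = 0.89
t | ~t = max(a, b) on (0.11, 0.89) = 0.89
r -> (t | ~t)  [Gödel: 1 if a≤b else b] with a=0.90, b=0.89 → 0.89
((q | ~p) & (s -> r)) | (r -> (t | ~t)) = max(a, b) on (0.60, 0.89) = 0.89

0.89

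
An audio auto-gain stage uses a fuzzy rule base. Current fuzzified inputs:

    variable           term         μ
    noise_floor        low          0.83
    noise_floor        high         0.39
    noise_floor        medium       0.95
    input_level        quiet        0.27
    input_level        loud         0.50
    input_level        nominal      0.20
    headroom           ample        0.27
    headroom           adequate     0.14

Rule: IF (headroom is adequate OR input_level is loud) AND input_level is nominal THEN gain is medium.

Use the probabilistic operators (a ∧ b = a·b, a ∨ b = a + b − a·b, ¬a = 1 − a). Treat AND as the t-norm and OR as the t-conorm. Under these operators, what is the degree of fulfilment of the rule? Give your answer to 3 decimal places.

0.114

firing strength: (adequate=0.14 OR loud=0.50) = 0.5700; AND[a·b] with nominal=0.20 → w = 0.1140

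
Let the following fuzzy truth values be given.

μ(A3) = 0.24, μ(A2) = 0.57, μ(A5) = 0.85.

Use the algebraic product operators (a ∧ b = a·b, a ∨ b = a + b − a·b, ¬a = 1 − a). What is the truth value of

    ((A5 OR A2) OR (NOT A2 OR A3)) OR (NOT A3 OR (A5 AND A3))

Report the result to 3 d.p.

A5 OR A2 = a + b − a·b on (0.8500, 0.5700) = 0.9355
NOT A2 = 1 − 0.5700 = 0.4300
NOT A2 OR A3 = a + b − a·b on (0.4300, 0.2400) = 0.5668
(A5 OR A2) OR (NOT A2 OR A3) = a + b − a·b on (0.9355, 0.5668) = 0.9721
NOT A3 = 1 − 0.2400 = 0.7600
A5 AND A3 = a·b on (0.8500, 0.2400) = 0.2040
NOT A3 OR (A5 AND A3) = a + b − a·b on (0.7600, 0.2040) = 0.8090
((A5 OR A2) OR (NOT A2 OR A3)) OR (NOT A3 OR (A5 AND A3)) = a + b − a·b on (0.9721, 0.8090) = 0.9947

0.995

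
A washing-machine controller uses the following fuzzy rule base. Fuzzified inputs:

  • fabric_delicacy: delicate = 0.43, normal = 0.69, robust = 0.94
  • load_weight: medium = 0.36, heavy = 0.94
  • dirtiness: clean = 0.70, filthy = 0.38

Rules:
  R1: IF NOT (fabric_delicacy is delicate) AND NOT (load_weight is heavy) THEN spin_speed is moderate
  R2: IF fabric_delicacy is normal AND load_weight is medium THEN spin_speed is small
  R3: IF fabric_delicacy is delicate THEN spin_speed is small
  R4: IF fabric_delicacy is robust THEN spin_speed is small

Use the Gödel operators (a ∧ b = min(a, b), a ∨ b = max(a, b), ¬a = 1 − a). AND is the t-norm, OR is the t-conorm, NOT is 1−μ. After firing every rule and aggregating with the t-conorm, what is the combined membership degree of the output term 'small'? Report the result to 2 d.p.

R1: ¬delicate=1−0.43=0.57, ¬heavy=1−0.94=0.06; AND[min(a, b)] → w = 0.06
R2: normal=0.69, medium=0.36; AND[min(a, b)] → w = 0.36
R3: delicate=0.43 → w = 0.43
R4: robust=0.94 → w = 0.94
Rules with consequent 'small': {R2, R3, R4} → strengths 0.36, 0.43, 0.94
Aggregate via t-conorm [max(a, b)]: 0.94

0.94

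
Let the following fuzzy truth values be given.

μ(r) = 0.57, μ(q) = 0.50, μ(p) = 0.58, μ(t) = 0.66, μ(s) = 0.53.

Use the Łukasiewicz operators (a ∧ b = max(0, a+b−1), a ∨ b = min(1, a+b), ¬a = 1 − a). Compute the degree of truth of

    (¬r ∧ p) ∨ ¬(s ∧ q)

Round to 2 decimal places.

¬r = 1 − 0.57 = 0.43
¬r ∧ p = max(0, a+b−1) on (0.43, 0.58) = 0.01
s ∧ q = max(0, a+b−1) on (0.53, 0.50) = 0.03
¬(s ∧ q) = 1 − 0.03 = 0.97
(¬r ∧ p) ∨ ¬(s ∧ q) = min(1, a+b) on (0.01, 0.97) = 0.98

0.98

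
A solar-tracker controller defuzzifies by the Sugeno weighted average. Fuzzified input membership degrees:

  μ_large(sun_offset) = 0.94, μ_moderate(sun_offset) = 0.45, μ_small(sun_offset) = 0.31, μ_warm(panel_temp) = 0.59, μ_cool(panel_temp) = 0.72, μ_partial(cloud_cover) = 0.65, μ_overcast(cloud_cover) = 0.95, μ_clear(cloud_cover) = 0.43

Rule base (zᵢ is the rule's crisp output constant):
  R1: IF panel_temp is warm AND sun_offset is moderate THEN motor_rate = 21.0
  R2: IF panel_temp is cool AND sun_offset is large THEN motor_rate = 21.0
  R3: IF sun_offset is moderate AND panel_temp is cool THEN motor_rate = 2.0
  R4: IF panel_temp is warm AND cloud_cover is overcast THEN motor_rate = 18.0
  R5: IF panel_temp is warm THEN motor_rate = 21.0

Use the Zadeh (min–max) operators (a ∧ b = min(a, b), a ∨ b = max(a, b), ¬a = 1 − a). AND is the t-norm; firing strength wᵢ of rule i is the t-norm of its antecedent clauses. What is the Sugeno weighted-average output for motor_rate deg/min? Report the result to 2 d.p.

17.31

R1 (z=21.0): warm=0.59, moderate=0.45; AND[min(a, b)] → w = 0.45
R2 (z=21.0): cool=0.72, large=0.94; AND[min(a, b)] → w = 0.72
R3 (z=2.0): moderate=0.45, cool=0.72; AND[min(a, b)] → w = 0.45
R4 (z=18.0): warm=0.59, overcast=0.95; AND[min(a, b)] → w = 0.59
R5 (z=21.0): warm=0.59 → w = 0.59
Weighted average = (0.45·21.0 + 0.72·21.0 + 0.45·2.0 + 0.59·18.0 + 0.59·21.0) / (0.45 + 0.72 + 0.45 + 0.59 + 0.59)
  = 48.4800 / 2.8000 = 17.31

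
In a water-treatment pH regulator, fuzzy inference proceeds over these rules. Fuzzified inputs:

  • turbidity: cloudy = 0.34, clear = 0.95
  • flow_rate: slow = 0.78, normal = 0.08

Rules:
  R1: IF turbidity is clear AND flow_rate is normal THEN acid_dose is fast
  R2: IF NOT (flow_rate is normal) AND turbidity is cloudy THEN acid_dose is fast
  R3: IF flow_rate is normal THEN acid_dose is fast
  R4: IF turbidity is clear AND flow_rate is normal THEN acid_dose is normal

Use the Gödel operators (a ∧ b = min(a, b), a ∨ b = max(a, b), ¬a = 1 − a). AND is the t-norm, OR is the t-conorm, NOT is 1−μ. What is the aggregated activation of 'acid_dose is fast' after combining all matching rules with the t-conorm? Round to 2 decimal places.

0.34

R1: clear=0.95, normal=0.08; AND[min(a, b)] → w = 0.08
R2: ¬normal=1−0.08=0.92, cloudy=0.34; AND[min(a, b)] → w = 0.34
R3: normal=0.08 → w = 0.08
R4: clear=0.95, normal=0.08; AND[min(a, b)] → w = 0.08
Rules with consequent 'fast': {R1, R2, R3} → strengths 0.08, 0.34, 0.08
Aggregate via t-conorm [max(a, b)]: 0.34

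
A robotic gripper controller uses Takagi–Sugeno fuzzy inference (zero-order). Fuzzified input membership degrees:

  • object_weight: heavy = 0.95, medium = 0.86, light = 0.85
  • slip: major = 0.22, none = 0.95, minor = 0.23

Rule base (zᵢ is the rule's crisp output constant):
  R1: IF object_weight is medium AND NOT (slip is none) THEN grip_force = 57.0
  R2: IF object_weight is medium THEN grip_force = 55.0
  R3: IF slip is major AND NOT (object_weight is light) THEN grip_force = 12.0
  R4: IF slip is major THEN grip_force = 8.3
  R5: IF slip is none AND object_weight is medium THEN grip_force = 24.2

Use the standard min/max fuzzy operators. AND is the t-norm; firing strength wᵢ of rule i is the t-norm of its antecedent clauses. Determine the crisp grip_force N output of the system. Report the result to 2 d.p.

34.85

R1 (z=57.0): medium=0.86, ¬none=1−0.95=0.05; AND[min(a, b)] → w = 0.05
R2 (z=55.0): medium=0.86 → w = 0.86
R3 (z=12.0): major=0.22, ¬light=1−0.85=0.15; AND[min(a, b)] → w = 0.15
R4 (z=8.3): major=0.22 → w = 0.22
R5 (z=24.2): none=0.95, medium=0.86; AND[min(a, b)] → w = 0.86
Weighted average = (0.05·57.0 + 0.86·55.0 + 0.15·12.0 + 0.22·8.3 + 0.86·24.2) / (0.05 + 0.86 + 0.15 + 0.22 + 0.86)
  = 74.5880 / 2.1400 = 34.85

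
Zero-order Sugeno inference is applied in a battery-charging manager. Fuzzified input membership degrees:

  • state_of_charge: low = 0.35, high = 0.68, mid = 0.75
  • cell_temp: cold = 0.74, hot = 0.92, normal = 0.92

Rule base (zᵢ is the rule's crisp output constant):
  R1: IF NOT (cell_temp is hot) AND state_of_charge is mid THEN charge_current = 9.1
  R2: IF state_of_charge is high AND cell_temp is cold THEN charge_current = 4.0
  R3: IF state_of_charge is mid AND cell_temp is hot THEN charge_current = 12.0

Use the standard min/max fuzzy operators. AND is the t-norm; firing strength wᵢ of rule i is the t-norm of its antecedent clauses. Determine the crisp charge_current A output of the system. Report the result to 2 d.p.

R1 (z=9.1): ¬hot=1−0.92=0.08, mid=0.75; AND[min(a, b)] → w = 0.08
R2 (z=4.0): high=0.68, cold=0.74; AND[min(a, b)] → w = 0.68
R3 (z=12.0): mid=0.75, hot=0.92; AND[min(a, b)] → w = 0.75
Weighted average = (0.08·9.1 + 0.68·4.0 + 0.75·12.0) / (0.08 + 0.68 + 0.75)
  = 12.4480 / 1.5100 = 8.24

8.24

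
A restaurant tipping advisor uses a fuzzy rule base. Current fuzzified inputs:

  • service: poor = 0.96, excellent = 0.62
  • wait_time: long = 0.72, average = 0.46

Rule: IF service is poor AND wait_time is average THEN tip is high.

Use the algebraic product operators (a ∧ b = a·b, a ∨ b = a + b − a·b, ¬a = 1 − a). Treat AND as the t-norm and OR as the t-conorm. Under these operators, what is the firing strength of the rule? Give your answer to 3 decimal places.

0.442

firing strength: poor=0.96, average=0.46; AND[a·b] → w = 0.4416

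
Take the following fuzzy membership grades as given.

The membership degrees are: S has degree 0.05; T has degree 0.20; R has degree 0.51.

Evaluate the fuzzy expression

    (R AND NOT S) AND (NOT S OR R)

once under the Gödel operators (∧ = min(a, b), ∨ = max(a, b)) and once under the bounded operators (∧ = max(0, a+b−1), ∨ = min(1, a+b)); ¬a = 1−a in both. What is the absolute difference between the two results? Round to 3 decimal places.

Under Gödel:
  NOT S = 1 − 0.05 = 0.95
  R AND NOT S = min(a, b) on (0.51, 0.95) = 0.51
  NOT S = 1 − 0.05 = 0.95
  NOT S OR R = max(a, b) on (0.95, 0.51) = 0.95
  (R AND NOT S) AND (NOT S OR R) = min(a, b) on (0.51, 0.95) = 0.51
  → value = 0.5100
Under bounded:
  NOT S = 1 − 0.05 = 0.95
  R AND NOT S = max(0, a+b−1) on (0.51, 0.95) = 0.46
  NOT S = 1 − 0.05 = 0.95
  NOT S OR R = min(1, a+b) on (0.95, 0.51) = 1.00
  (R AND NOT S) AND (NOT S OR R) = max(0, a+b−1) on (0.46, 1.00) = 0.46
  → value = 0.4600
|0.5100 − 0.4600| = 0.050

0.050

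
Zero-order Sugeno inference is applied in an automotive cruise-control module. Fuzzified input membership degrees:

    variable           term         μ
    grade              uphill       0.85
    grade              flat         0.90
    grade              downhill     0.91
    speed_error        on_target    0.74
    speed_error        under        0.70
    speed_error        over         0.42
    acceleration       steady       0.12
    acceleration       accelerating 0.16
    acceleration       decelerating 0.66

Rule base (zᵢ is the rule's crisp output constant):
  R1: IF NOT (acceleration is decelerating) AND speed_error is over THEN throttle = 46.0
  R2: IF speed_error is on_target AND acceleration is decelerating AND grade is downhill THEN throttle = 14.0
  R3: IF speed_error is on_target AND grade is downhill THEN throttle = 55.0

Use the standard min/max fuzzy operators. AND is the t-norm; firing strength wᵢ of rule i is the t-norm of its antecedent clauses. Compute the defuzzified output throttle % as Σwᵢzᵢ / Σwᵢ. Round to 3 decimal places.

R1 (z=46.0): ¬decelerating=1−0.66=0.34, over=0.42; AND[min(a, b)] → w = 0.34
R2 (z=14.0): on_target=0.74, decelerating=0.66, downhill=0.91; AND[min(a, b)] → w = 0.66
R3 (z=55.0): on_target=0.74, downhill=0.91; AND[min(a, b)] → w = 0.74
Weighted average = (0.34·46.0 + 0.66·14.0 + 0.74·55.0) / (0.34 + 0.66 + 0.74)
  = 65.5800 / 1.7400 = 37.690

37.690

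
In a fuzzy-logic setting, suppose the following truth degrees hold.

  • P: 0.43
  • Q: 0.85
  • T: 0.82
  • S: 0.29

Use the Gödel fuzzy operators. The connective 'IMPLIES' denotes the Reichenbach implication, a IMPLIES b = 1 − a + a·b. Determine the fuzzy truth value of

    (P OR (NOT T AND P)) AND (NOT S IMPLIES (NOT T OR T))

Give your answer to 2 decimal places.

0.43

NOT T = 1 − 0.82 = 0.18
NOT T AND P = min(a, b) on (0.18, 0.43) = 0.18
P OR (NOT T AND P) = max(a, b) on (0.43, 0.18) = 0.43
NOT S = 1 − 0.29 = 0.71
NOT T = 1 − 0.82 = 0.18
NOT T OR T = max(a, b) on (0.18, 0.82) = 0.82
NOT S IMPLIES (NOT T OR T)  [Reichenbach: 1 − a + a·b] with a=0.71, b=0.82 → 0.87
(P OR (NOT T AND P)) AND (NOT S IMPLIES (NOT T OR T)) = min(a, b) on (0.43, 0.87) = 0.43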